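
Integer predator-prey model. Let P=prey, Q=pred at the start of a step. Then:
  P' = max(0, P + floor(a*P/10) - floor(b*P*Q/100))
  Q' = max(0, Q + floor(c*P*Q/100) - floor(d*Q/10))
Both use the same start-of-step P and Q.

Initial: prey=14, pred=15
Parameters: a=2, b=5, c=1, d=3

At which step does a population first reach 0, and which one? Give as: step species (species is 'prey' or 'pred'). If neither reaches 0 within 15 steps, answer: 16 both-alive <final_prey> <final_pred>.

Step 1: prey: 14+2-10=6; pred: 15+2-4=13
Step 2: prey: 6+1-3=4; pred: 13+0-3=10
Step 3: prey: 4+0-2=2; pred: 10+0-3=7
Step 4: prey: 2+0-0=2; pred: 7+0-2=5
Step 5: prey: 2+0-0=2; pred: 5+0-1=4
Step 6: prey: 2+0-0=2; pred: 4+0-1=3
Step 7: prey: 2+0-0=2; pred: 3+0-0=3
Steps 8-15: state stable at prey=2, pred=3 (no change)
No extinction within 15 steps

Answer: 16 both-alive 2 3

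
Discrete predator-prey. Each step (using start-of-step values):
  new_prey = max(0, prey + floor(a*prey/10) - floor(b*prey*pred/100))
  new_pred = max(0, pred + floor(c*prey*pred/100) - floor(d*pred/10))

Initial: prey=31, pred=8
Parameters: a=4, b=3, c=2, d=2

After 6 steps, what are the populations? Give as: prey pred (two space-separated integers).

Step 1: prey: 31+12-7=36; pred: 8+4-1=11
Step 2: prey: 36+14-11=39; pred: 11+7-2=16
Step 3: prey: 39+15-18=36; pred: 16+12-3=25
Step 4: prey: 36+14-27=23; pred: 25+18-5=38
Step 5: prey: 23+9-26=6; pred: 38+17-7=48
Step 6: prey: 6+2-8=0; pred: 48+5-9=44

Answer: 0 44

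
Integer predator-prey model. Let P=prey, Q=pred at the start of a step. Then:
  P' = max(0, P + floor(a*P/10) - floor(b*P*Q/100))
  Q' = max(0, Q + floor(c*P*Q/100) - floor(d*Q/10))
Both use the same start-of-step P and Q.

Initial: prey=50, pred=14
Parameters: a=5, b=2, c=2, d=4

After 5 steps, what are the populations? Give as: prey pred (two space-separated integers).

Step 1: prey: 50+25-14=61; pred: 14+14-5=23
Step 2: prey: 61+30-28=63; pred: 23+28-9=42
Step 3: prey: 63+31-52=42; pred: 42+52-16=78
Step 4: prey: 42+21-65=0; pred: 78+65-31=112
Step 5: prey: 0+0-0=0; pred: 112+0-44=68

Answer: 0 68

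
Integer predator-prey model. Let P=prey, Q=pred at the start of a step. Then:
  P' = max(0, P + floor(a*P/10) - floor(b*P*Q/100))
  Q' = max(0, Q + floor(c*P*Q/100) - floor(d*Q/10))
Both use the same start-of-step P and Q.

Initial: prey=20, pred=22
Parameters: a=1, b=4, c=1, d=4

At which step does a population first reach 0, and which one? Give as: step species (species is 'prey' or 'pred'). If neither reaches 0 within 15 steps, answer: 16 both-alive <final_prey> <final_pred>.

Step 1: prey: 20+2-17=5; pred: 22+4-8=18
Step 2: prey: 5+0-3=2; pred: 18+0-7=11
Step 3: prey: 2+0-0=2; pred: 11+0-4=7
Step 4: prey: 2+0-0=2; pred: 7+0-2=5
Step 5: prey: 2+0-0=2; pred: 5+0-2=3
Step 6: prey: 2+0-0=2; pred: 3+0-1=2
Step 7: prey: 2+0-0=2; pred: 2+0-0=2
Steps 8-15: state stable at prey=2, pred=2 (no change)
No extinction within 15 steps

Answer: 16 both-alive 2 2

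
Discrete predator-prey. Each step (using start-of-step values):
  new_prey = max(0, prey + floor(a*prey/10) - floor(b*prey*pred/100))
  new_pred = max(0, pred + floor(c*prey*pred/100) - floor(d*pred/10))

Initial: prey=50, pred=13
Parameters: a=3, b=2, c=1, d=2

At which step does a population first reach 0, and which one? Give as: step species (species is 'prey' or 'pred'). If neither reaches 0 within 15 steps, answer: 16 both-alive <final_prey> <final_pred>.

Answer: 16 both-alive 2 8

Derivation:
Step 1: prey: 50+15-13=52; pred: 13+6-2=17
Step 2: prey: 52+15-17=50; pred: 17+8-3=22
Step 3: prey: 50+15-22=43; pred: 22+11-4=29
Step 4: prey: 43+12-24=31; pred: 29+12-5=36
Step 5: prey: 31+9-22=18; pred: 36+11-7=40
Step 6: prey: 18+5-14=9; pred: 40+7-8=39
Step 7: prey: 9+2-7=4; pred: 39+3-7=35
Step 8: prey: 4+1-2=3; pred: 35+1-7=29
Step 9: prey: 3+0-1=2; pred: 29+0-5=24
Step 10: prey: 2+0-0=2; pred: 24+0-4=20
Step 11: prey: 2+0-0=2; pred: 20+0-4=16
Step 12: prey: 2+0-0=2; pred: 16+0-3=13
Step 13: prey: 2+0-0=2; pred: 13+0-2=11
Step 14: prey: 2+0-0=2; pred: 11+0-2=9
Step 15: prey: 2+0-0=2; pred: 9+0-1=8
No extinction within 15 steps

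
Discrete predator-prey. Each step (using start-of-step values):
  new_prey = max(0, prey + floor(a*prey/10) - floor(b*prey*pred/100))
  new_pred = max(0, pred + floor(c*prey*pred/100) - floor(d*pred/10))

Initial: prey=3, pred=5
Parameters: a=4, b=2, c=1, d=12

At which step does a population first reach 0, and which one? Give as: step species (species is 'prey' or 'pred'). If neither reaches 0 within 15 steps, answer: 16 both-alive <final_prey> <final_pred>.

Answer: 1 pred

Derivation:
Step 1: prey: 3+1-0=4; pred: 5+0-6=0
First extinction: pred at step 1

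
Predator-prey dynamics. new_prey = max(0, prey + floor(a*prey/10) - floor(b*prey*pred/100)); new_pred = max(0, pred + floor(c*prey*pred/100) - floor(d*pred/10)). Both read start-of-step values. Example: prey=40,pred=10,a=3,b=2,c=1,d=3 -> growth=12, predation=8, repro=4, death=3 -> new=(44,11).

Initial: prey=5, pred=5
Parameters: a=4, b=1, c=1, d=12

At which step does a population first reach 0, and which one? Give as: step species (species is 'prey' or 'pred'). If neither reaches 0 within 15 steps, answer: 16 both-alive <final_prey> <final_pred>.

Answer: 1 pred

Derivation:
Step 1: prey: 5+2-0=7; pred: 5+0-6=0
First extinction: pred at step 1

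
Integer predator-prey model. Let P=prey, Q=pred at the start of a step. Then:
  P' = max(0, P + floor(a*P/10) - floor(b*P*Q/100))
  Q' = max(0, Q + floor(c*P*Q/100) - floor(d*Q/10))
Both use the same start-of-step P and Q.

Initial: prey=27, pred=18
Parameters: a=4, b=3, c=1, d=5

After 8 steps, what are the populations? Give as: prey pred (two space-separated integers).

Answer: 89 4

Derivation:
Step 1: prey: 27+10-14=23; pred: 18+4-9=13
Step 2: prey: 23+9-8=24; pred: 13+2-6=9
Step 3: prey: 24+9-6=27; pred: 9+2-4=7
Step 4: prey: 27+10-5=32; pred: 7+1-3=5
Step 5: prey: 32+12-4=40; pred: 5+1-2=4
Step 6: prey: 40+16-4=52; pred: 4+1-2=3
Step 7: prey: 52+20-4=68; pred: 3+1-1=3
Step 8: prey: 68+27-6=89; pred: 3+2-1=4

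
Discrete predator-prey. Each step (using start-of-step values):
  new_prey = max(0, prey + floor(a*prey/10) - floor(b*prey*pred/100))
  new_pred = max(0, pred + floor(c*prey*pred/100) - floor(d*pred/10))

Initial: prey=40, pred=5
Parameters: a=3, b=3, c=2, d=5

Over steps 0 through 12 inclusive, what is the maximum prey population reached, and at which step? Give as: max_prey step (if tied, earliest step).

Step 1: prey: 40+12-6=46; pred: 5+4-2=7
Step 2: prey: 46+13-9=50; pred: 7+6-3=10
Step 3: prey: 50+15-15=50; pred: 10+10-5=15
Step 4: prey: 50+15-22=43; pred: 15+15-7=23
Step 5: prey: 43+12-29=26; pred: 23+19-11=31
Step 6: prey: 26+7-24=9; pred: 31+16-15=32
Step 7: prey: 9+2-8=3; pred: 32+5-16=21
Step 8: prey: 3+0-1=2; pred: 21+1-10=12
Step 9: prey: 2+0-0=2; pred: 12+0-6=6
Step 10: prey: 2+0-0=2; pred: 6+0-3=3
Step 11: prey: 2+0-0=2; pred: 3+0-1=2
Step 12: prey: 2+0-0=2; pred: 2+0-1=1
Max prey = 50 at step 2

Answer: 50 2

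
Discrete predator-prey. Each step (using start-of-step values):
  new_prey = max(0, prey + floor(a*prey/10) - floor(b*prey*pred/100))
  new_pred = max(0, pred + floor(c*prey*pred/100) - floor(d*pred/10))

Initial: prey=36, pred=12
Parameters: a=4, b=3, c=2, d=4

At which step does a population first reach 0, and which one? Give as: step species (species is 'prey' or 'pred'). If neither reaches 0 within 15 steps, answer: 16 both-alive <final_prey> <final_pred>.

Answer: 16 both-alive 22 2

Derivation:
Step 1: prey: 36+14-12=38; pred: 12+8-4=16
Step 2: prey: 38+15-18=35; pred: 16+12-6=22
Step 3: prey: 35+14-23=26; pred: 22+15-8=29
Step 4: prey: 26+10-22=14; pred: 29+15-11=33
Step 5: prey: 14+5-13=6; pred: 33+9-13=29
Step 6: prey: 6+2-5=3; pred: 29+3-11=21
Step 7: prey: 3+1-1=3; pred: 21+1-8=14
Step 8: prey: 3+1-1=3; pred: 14+0-5=9
Step 9: prey: 3+1-0=4; pred: 9+0-3=6
Step 10: prey: 4+1-0=5; pred: 6+0-2=4
Step 11: prey: 5+2-0=7; pred: 4+0-1=3
Step 12: prey: 7+2-0=9; pred: 3+0-1=2
Step 13: prey: 9+3-0=12; pred: 2+0-0=2
Step 14: prey: 12+4-0=16; pred: 2+0-0=2
Step 15: prey: 16+6-0=22; pred: 2+0-0=2
No extinction within 15 steps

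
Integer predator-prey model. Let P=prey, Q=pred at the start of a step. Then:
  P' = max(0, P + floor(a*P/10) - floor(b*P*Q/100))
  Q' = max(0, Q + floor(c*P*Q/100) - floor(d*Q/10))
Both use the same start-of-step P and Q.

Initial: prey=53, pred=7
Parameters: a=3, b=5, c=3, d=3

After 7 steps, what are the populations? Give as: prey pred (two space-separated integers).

Answer: 0 14

Derivation:
Step 1: prey: 53+15-18=50; pred: 7+11-2=16
Step 2: prey: 50+15-40=25; pred: 16+24-4=36
Step 3: prey: 25+7-45=0; pred: 36+27-10=53
Step 4: prey: 0+0-0=0; pred: 53+0-15=38
Step 5: prey: 0+0-0=0; pred: 38+0-11=27
Step 6: prey: 0+0-0=0; pred: 27+0-8=19
Step 7: prey: 0+0-0=0; pred: 19+0-5=14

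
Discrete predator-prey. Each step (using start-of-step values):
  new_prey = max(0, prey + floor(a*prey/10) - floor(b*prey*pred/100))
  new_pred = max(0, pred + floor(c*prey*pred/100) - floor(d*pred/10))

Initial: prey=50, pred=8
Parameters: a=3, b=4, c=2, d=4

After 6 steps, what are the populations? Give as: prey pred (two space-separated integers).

Step 1: prey: 50+15-16=49; pred: 8+8-3=13
Step 2: prey: 49+14-25=38; pred: 13+12-5=20
Step 3: prey: 38+11-30=19; pred: 20+15-8=27
Step 4: prey: 19+5-20=4; pred: 27+10-10=27
Step 5: prey: 4+1-4=1; pred: 27+2-10=19
Step 6: prey: 1+0-0=1; pred: 19+0-7=12

Answer: 1 12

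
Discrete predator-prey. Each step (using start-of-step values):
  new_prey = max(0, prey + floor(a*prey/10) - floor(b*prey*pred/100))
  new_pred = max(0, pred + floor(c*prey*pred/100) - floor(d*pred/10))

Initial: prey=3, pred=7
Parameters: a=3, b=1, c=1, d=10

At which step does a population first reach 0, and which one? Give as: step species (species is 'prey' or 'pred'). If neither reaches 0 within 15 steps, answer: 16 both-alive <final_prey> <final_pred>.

Step 1: prey: 3+0-0=3; pred: 7+0-7=0
First extinction: pred at step 1

Answer: 1 pred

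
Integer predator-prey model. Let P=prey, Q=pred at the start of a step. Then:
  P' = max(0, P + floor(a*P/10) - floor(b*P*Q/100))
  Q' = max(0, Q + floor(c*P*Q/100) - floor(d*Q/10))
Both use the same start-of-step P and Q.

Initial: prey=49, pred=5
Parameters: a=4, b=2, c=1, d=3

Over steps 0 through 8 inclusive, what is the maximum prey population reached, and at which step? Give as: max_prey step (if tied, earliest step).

Answer: 117 4

Derivation:
Step 1: prey: 49+19-4=64; pred: 5+2-1=6
Step 2: prey: 64+25-7=82; pred: 6+3-1=8
Step 3: prey: 82+32-13=101; pred: 8+6-2=12
Step 4: prey: 101+40-24=117; pred: 12+12-3=21
Step 5: prey: 117+46-49=114; pred: 21+24-6=39
Step 6: prey: 114+45-88=71; pred: 39+44-11=72
Step 7: prey: 71+28-102=0; pred: 72+51-21=102
Step 8: prey: 0+0-0=0; pred: 102+0-30=72
Max prey = 117 at step 4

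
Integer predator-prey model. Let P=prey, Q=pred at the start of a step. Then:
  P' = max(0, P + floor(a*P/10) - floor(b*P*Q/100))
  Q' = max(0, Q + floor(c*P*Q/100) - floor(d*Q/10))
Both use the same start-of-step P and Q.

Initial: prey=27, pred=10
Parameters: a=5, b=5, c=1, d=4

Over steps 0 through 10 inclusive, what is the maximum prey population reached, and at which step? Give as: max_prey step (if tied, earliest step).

Answer: 61 8

Derivation:
Step 1: prey: 27+13-13=27; pred: 10+2-4=8
Step 2: prey: 27+13-10=30; pred: 8+2-3=7
Step 3: prey: 30+15-10=35; pred: 7+2-2=7
Step 4: prey: 35+17-12=40; pred: 7+2-2=7
Step 5: prey: 40+20-14=46; pred: 7+2-2=7
Step 6: prey: 46+23-16=53; pred: 7+3-2=8
Step 7: prey: 53+26-21=58; pred: 8+4-3=9
Step 8: prey: 58+29-26=61; pred: 9+5-3=11
Step 9: prey: 61+30-33=58; pred: 11+6-4=13
Step 10: prey: 58+29-37=50; pred: 13+7-5=15
Max prey = 61 at step 8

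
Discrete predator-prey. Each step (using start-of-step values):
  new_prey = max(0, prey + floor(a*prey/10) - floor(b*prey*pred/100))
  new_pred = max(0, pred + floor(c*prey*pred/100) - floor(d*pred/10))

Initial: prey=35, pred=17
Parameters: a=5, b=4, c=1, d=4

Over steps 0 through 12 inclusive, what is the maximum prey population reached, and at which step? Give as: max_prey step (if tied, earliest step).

Answer: 75 12

Derivation:
Step 1: prey: 35+17-23=29; pred: 17+5-6=16
Step 2: prey: 29+14-18=25; pred: 16+4-6=14
Step 3: prey: 25+12-14=23; pred: 14+3-5=12
Step 4: prey: 23+11-11=23; pred: 12+2-4=10
Step 5: prey: 23+11-9=25; pred: 10+2-4=8
Step 6: prey: 25+12-8=29; pred: 8+2-3=7
Step 7: prey: 29+14-8=35; pred: 7+2-2=7
Step 8: prey: 35+17-9=43; pred: 7+2-2=7
Step 9: prey: 43+21-12=52; pred: 7+3-2=8
Step 10: prey: 52+26-16=62; pred: 8+4-3=9
Step 11: prey: 62+31-22=71; pred: 9+5-3=11
Step 12: prey: 71+35-31=75; pred: 11+7-4=14
Max prey = 75 at step 12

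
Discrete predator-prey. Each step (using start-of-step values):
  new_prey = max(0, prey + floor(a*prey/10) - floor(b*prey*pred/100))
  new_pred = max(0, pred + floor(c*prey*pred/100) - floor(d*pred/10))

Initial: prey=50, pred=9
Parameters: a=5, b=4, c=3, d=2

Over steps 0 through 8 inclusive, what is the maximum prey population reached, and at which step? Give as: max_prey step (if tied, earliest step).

Answer: 57 1

Derivation:
Step 1: prey: 50+25-18=57; pred: 9+13-1=21
Step 2: prey: 57+28-47=38; pred: 21+35-4=52
Step 3: prey: 38+19-79=0; pred: 52+59-10=101
Step 4: prey: 0+0-0=0; pred: 101+0-20=81
Step 5: prey: 0+0-0=0; pred: 81+0-16=65
Step 6: prey: 0+0-0=0; pred: 65+0-13=52
Step 7: prey: 0+0-0=0; pred: 52+0-10=42
Step 8: prey: 0+0-0=0; pred: 42+0-8=34
Max prey = 57 at step 1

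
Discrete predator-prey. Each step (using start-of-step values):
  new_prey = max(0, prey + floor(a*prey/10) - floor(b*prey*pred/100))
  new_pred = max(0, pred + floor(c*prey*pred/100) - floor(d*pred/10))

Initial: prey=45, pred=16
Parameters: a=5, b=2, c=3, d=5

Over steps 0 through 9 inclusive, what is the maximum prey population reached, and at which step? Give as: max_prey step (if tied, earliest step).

Step 1: prey: 45+22-14=53; pred: 16+21-8=29
Step 2: prey: 53+26-30=49; pred: 29+46-14=61
Step 3: prey: 49+24-59=14; pred: 61+89-30=120
Step 4: prey: 14+7-33=0; pred: 120+50-60=110
Step 5: prey: 0+0-0=0; pred: 110+0-55=55
Step 6: prey: 0+0-0=0; pred: 55+0-27=28
Step 7: prey: 0+0-0=0; pred: 28+0-14=14
Step 8: prey: 0+0-0=0; pred: 14+0-7=7
Step 9: prey: 0+0-0=0; pred: 7+0-3=4
Max prey = 53 at step 1

Answer: 53 1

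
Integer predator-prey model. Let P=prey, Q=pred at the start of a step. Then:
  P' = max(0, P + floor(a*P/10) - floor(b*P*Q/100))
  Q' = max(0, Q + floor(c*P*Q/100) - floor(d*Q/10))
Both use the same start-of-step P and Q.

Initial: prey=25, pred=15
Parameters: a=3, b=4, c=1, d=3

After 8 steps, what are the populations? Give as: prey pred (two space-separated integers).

Answer: 12 3

Derivation:
Step 1: prey: 25+7-15=17; pred: 15+3-4=14
Step 2: prey: 17+5-9=13; pred: 14+2-4=12
Step 3: prey: 13+3-6=10; pred: 12+1-3=10
Step 4: prey: 10+3-4=9; pred: 10+1-3=8
Step 5: prey: 9+2-2=9; pred: 8+0-2=6
Step 6: prey: 9+2-2=9; pred: 6+0-1=5
Step 7: prey: 9+2-1=10; pred: 5+0-1=4
Step 8: prey: 10+3-1=12; pred: 4+0-1=3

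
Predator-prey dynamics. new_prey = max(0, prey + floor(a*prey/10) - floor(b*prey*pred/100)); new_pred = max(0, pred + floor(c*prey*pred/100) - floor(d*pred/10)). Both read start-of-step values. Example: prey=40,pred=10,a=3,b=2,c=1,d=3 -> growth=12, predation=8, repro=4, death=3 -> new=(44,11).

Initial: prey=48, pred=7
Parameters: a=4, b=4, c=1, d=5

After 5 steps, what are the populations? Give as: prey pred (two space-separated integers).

Step 1: prey: 48+19-13=54; pred: 7+3-3=7
Step 2: prey: 54+21-15=60; pred: 7+3-3=7
Step 3: prey: 60+24-16=68; pred: 7+4-3=8
Step 4: prey: 68+27-21=74; pred: 8+5-4=9
Step 5: prey: 74+29-26=77; pred: 9+6-4=11

Answer: 77 11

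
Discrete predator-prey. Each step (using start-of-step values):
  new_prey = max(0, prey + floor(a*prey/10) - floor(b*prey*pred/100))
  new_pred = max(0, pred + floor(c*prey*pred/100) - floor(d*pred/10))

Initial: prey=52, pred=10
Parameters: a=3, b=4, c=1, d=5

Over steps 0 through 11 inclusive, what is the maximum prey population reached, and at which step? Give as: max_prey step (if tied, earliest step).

Step 1: prey: 52+15-20=47; pred: 10+5-5=10
Step 2: prey: 47+14-18=43; pred: 10+4-5=9
Step 3: prey: 43+12-15=40; pred: 9+3-4=8
Step 4: prey: 40+12-12=40; pred: 8+3-4=7
Step 5: prey: 40+12-11=41; pred: 7+2-3=6
Step 6: prey: 41+12-9=44; pred: 6+2-3=5
Step 7: prey: 44+13-8=49; pred: 5+2-2=5
Step 8: prey: 49+14-9=54; pred: 5+2-2=5
Step 9: prey: 54+16-10=60; pred: 5+2-2=5
Step 10: prey: 60+18-12=66; pred: 5+3-2=6
Step 11: prey: 66+19-15=70; pred: 6+3-3=6
Max prey = 70 at step 11

Answer: 70 11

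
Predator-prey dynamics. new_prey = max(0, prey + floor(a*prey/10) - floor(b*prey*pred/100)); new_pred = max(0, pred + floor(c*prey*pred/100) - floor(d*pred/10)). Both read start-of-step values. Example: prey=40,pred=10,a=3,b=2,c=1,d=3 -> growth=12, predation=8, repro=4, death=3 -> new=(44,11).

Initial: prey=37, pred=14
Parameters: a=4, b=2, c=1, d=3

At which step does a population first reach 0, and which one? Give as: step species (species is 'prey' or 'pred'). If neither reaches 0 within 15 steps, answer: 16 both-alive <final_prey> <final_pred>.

Answer: 16 both-alive 14 9

Derivation:
Step 1: prey: 37+14-10=41; pred: 14+5-4=15
Step 2: prey: 41+16-12=45; pred: 15+6-4=17
Step 3: prey: 45+18-15=48; pred: 17+7-5=19
Step 4: prey: 48+19-18=49; pred: 19+9-5=23
Step 5: prey: 49+19-22=46; pred: 23+11-6=28
Step 6: prey: 46+18-25=39; pred: 28+12-8=32
Step 7: prey: 39+15-24=30; pred: 32+12-9=35
Step 8: prey: 30+12-21=21; pred: 35+10-10=35
Step 9: prey: 21+8-14=15; pred: 35+7-10=32
Step 10: prey: 15+6-9=12; pred: 32+4-9=27
Step 11: prey: 12+4-6=10; pred: 27+3-8=22
Step 12: prey: 10+4-4=10; pred: 22+2-6=18
Step 13: prey: 10+4-3=11; pred: 18+1-5=14
Step 14: prey: 11+4-3=12; pred: 14+1-4=11
Step 15: prey: 12+4-2=14; pred: 11+1-3=9
No extinction within 15 steps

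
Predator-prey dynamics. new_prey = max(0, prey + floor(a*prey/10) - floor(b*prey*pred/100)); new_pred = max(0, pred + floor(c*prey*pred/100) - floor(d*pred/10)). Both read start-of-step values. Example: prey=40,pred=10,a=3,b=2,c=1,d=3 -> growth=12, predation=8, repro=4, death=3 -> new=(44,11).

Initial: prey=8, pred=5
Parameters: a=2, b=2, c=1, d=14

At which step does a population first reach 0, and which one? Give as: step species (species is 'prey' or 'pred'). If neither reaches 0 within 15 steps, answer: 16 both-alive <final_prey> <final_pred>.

Answer: 1 pred

Derivation:
Step 1: prey: 8+1-0=9; pred: 5+0-7=0
First extinction: pred at step 1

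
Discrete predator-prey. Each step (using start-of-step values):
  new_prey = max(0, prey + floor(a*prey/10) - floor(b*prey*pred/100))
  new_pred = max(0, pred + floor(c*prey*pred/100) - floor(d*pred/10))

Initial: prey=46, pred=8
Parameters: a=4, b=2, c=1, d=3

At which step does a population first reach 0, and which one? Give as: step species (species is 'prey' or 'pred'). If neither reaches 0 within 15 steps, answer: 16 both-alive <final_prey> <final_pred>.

Answer: 9 prey

Derivation:
Step 1: prey: 46+18-7=57; pred: 8+3-2=9
Step 2: prey: 57+22-10=69; pred: 9+5-2=12
Step 3: prey: 69+27-16=80; pred: 12+8-3=17
Step 4: prey: 80+32-27=85; pred: 17+13-5=25
Step 5: prey: 85+34-42=77; pred: 25+21-7=39
Step 6: prey: 77+30-60=47; pred: 39+30-11=58
Step 7: prey: 47+18-54=11; pred: 58+27-17=68
Step 8: prey: 11+4-14=1; pred: 68+7-20=55
Step 9: prey: 1+0-1=0; pred: 55+0-16=39
First extinction: prey at step 9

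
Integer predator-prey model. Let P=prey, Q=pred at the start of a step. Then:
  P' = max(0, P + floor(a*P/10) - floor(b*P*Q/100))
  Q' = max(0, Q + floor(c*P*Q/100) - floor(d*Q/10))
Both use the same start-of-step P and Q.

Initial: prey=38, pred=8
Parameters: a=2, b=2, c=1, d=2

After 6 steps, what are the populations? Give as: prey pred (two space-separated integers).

Answer: 28 19

Derivation:
Step 1: prey: 38+7-6=39; pred: 8+3-1=10
Step 2: prey: 39+7-7=39; pred: 10+3-2=11
Step 3: prey: 39+7-8=38; pred: 11+4-2=13
Step 4: prey: 38+7-9=36; pred: 13+4-2=15
Step 5: prey: 36+7-10=33; pred: 15+5-3=17
Step 6: prey: 33+6-11=28; pred: 17+5-3=19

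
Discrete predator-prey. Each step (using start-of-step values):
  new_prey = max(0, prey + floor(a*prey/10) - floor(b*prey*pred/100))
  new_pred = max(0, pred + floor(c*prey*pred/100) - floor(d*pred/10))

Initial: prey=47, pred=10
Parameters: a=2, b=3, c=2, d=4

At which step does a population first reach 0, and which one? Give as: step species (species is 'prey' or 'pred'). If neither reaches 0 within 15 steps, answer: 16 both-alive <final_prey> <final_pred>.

Answer: 16 both-alive 2 2

Derivation:
Step 1: prey: 47+9-14=42; pred: 10+9-4=15
Step 2: prey: 42+8-18=32; pred: 15+12-6=21
Step 3: prey: 32+6-20=18; pred: 21+13-8=26
Step 4: prey: 18+3-14=7; pred: 26+9-10=25
Step 5: prey: 7+1-5=3; pred: 25+3-10=18
Step 6: prey: 3+0-1=2; pred: 18+1-7=12
Step 7: prey: 2+0-0=2; pred: 12+0-4=8
Step 8: prey: 2+0-0=2; pred: 8+0-3=5
Step 9: prey: 2+0-0=2; pred: 5+0-2=3
Step 10: prey: 2+0-0=2; pred: 3+0-1=2
Step 11: prey: 2+0-0=2; pred: 2+0-0=2
Steps 12-15: state stable at prey=2, pred=2 (no change)
No extinction within 15 steps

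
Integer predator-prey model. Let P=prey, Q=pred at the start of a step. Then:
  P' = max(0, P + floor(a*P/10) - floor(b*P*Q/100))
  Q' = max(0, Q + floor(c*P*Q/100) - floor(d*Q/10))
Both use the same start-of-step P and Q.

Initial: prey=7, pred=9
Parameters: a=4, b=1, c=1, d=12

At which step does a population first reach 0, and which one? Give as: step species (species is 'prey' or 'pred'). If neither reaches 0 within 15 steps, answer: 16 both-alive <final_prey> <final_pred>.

Step 1: prey: 7+2-0=9; pred: 9+0-10=0
First extinction: pred at step 1

Answer: 1 pred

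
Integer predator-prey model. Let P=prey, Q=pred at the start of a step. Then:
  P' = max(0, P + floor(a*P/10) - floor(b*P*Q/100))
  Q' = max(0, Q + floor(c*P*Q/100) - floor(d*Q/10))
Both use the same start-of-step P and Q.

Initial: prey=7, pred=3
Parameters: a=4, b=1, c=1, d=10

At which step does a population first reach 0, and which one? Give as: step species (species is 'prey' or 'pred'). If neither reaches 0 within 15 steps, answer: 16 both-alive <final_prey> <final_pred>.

Step 1: prey: 7+2-0=9; pred: 3+0-3=0
First extinction: pred at step 1

Answer: 1 pred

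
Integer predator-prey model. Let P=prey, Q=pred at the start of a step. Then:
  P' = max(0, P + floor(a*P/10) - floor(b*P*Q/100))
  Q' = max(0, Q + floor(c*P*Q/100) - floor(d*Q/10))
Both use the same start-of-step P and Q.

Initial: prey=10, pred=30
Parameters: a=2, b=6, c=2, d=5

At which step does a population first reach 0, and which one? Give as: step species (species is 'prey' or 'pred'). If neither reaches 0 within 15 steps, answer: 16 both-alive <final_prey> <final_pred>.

Answer: 1 prey

Derivation:
Step 1: prey: 10+2-18=0; pred: 30+6-15=21
First extinction: prey at step 1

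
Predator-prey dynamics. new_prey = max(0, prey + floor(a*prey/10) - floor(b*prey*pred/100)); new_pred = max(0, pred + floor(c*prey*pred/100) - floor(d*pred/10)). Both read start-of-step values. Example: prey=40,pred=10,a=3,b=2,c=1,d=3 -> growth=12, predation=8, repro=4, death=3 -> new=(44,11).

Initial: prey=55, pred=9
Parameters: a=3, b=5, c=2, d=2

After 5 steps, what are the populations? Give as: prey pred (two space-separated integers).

Answer: 0 24

Derivation:
Step 1: prey: 55+16-24=47; pred: 9+9-1=17
Step 2: prey: 47+14-39=22; pred: 17+15-3=29
Step 3: prey: 22+6-31=0; pred: 29+12-5=36
Step 4: prey: 0+0-0=0; pred: 36+0-7=29
Step 5: prey: 0+0-0=0; pred: 29+0-5=24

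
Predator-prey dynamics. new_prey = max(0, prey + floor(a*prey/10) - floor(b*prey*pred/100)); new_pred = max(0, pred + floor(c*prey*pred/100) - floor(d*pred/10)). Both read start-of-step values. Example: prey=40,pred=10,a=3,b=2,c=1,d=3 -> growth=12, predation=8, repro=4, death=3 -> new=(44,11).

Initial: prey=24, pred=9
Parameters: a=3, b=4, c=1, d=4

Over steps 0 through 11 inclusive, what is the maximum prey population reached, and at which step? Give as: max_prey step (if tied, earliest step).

Step 1: prey: 24+7-8=23; pred: 9+2-3=8
Step 2: prey: 23+6-7=22; pred: 8+1-3=6
Step 3: prey: 22+6-5=23; pred: 6+1-2=5
Step 4: prey: 23+6-4=25; pred: 5+1-2=4
Step 5: prey: 25+7-4=28; pred: 4+1-1=4
Step 6: prey: 28+8-4=32; pred: 4+1-1=4
Step 7: prey: 32+9-5=36; pred: 4+1-1=4
Step 8: prey: 36+10-5=41; pred: 4+1-1=4
Step 9: prey: 41+12-6=47; pred: 4+1-1=4
Step 10: prey: 47+14-7=54; pred: 4+1-1=4
Step 11: prey: 54+16-8=62; pred: 4+2-1=5
Max prey = 62 at step 11

Answer: 62 11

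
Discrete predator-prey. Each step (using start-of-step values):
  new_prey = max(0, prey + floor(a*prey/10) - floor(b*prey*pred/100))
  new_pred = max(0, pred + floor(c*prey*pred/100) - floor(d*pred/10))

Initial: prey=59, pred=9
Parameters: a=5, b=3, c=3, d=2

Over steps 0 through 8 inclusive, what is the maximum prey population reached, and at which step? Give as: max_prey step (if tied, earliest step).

Answer: 73 1

Derivation:
Step 1: prey: 59+29-15=73; pred: 9+15-1=23
Step 2: prey: 73+36-50=59; pred: 23+50-4=69
Step 3: prey: 59+29-122=0; pred: 69+122-13=178
Step 4: prey: 0+0-0=0; pred: 178+0-35=143
Step 5: prey: 0+0-0=0; pred: 143+0-28=115
Step 6: prey: 0+0-0=0; pred: 115+0-23=92
Step 7: prey: 0+0-0=0; pred: 92+0-18=74
Step 8: prey: 0+0-0=0; pred: 74+0-14=60
Max prey = 73 at step 1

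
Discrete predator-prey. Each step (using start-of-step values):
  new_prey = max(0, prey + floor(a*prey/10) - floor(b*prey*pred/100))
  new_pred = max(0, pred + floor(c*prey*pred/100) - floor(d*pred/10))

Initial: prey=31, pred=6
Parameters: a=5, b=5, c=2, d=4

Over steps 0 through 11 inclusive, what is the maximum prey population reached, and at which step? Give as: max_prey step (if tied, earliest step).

Answer: 43 2

Derivation:
Step 1: prey: 31+15-9=37; pred: 6+3-2=7
Step 2: prey: 37+18-12=43; pred: 7+5-2=10
Step 3: prey: 43+21-21=43; pred: 10+8-4=14
Step 4: prey: 43+21-30=34; pred: 14+12-5=21
Step 5: prey: 34+17-35=16; pred: 21+14-8=27
Step 6: prey: 16+8-21=3; pred: 27+8-10=25
Step 7: prey: 3+1-3=1; pred: 25+1-10=16
Step 8: prey: 1+0-0=1; pred: 16+0-6=10
Step 9: prey: 1+0-0=1; pred: 10+0-4=6
Step 10: prey: 1+0-0=1; pred: 6+0-2=4
Step 11: prey: 1+0-0=1; pred: 4+0-1=3
Max prey = 43 at step 2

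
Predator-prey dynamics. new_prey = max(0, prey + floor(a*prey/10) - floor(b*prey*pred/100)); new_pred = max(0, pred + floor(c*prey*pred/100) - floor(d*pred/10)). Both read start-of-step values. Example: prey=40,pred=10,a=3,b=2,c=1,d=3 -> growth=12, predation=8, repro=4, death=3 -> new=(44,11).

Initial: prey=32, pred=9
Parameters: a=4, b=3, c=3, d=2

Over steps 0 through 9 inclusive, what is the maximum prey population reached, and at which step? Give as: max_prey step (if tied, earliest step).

Step 1: prey: 32+12-8=36; pred: 9+8-1=16
Step 2: prey: 36+14-17=33; pred: 16+17-3=30
Step 3: prey: 33+13-29=17; pred: 30+29-6=53
Step 4: prey: 17+6-27=0; pred: 53+27-10=70
Step 5: prey: 0+0-0=0; pred: 70+0-14=56
Step 6: prey: 0+0-0=0; pred: 56+0-11=45
Step 7: prey: 0+0-0=0; pred: 45+0-9=36
Step 8: prey: 0+0-0=0; pred: 36+0-7=29
Step 9: prey: 0+0-0=0; pred: 29+0-5=24
Max prey = 36 at step 1

Answer: 36 1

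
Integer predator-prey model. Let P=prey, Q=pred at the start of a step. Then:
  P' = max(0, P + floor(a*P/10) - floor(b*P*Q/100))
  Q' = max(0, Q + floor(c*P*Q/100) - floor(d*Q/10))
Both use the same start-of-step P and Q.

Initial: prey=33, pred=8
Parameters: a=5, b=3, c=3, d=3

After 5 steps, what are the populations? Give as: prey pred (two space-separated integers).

Step 1: prey: 33+16-7=42; pred: 8+7-2=13
Step 2: prey: 42+21-16=47; pred: 13+16-3=26
Step 3: prey: 47+23-36=34; pred: 26+36-7=55
Step 4: prey: 34+17-56=0; pred: 55+56-16=95
Step 5: prey: 0+0-0=0; pred: 95+0-28=67

Answer: 0 67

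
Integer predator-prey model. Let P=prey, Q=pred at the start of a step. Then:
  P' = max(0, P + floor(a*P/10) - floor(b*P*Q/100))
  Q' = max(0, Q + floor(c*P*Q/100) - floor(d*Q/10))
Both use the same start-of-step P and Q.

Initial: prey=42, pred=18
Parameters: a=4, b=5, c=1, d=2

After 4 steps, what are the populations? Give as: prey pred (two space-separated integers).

Step 1: prey: 42+16-37=21; pred: 18+7-3=22
Step 2: prey: 21+8-23=6; pred: 22+4-4=22
Step 3: prey: 6+2-6=2; pred: 22+1-4=19
Step 4: prey: 2+0-1=1; pred: 19+0-3=16

Answer: 1 16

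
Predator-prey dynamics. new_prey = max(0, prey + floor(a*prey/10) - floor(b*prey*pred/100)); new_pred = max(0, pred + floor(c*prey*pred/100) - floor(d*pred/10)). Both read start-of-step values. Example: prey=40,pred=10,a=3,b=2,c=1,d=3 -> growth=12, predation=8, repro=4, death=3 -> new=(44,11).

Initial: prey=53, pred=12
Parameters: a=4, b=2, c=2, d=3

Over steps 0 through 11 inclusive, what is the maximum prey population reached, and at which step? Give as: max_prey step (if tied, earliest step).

Step 1: prey: 53+21-12=62; pred: 12+12-3=21
Step 2: prey: 62+24-26=60; pred: 21+26-6=41
Step 3: prey: 60+24-49=35; pred: 41+49-12=78
Step 4: prey: 35+14-54=0; pred: 78+54-23=109
Step 5: prey: 0+0-0=0; pred: 109+0-32=77
Step 6: prey: 0+0-0=0; pred: 77+0-23=54
Step 7: prey: 0+0-0=0; pred: 54+0-16=38
Step 8: prey: 0+0-0=0; pred: 38+0-11=27
Step 9: prey: 0+0-0=0; pred: 27+0-8=19
Step 10: prey: 0+0-0=0; pred: 19+0-5=14
Step 11: prey: 0+0-0=0; pred: 14+0-4=10
Max prey = 62 at step 1

Answer: 62 1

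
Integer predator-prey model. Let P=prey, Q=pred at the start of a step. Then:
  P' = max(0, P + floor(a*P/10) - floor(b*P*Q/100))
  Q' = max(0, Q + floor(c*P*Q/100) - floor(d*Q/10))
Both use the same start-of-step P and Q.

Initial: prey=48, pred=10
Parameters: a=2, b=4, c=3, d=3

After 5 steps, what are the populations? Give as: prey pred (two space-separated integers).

Step 1: prey: 48+9-19=38; pred: 10+14-3=21
Step 2: prey: 38+7-31=14; pred: 21+23-6=38
Step 3: prey: 14+2-21=0; pred: 38+15-11=42
Step 4: prey: 0+0-0=0; pred: 42+0-12=30
Step 5: prey: 0+0-0=0; pred: 30+0-9=21

Answer: 0 21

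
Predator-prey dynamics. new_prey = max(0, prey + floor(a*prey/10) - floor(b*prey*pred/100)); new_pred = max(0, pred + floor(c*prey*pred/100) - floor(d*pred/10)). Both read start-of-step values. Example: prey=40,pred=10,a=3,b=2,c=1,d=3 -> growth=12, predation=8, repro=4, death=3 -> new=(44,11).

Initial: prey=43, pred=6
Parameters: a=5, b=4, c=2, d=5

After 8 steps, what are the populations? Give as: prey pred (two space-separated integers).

Step 1: prey: 43+21-10=54; pred: 6+5-3=8
Step 2: prey: 54+27-17=64; pred: 8+8-4=12
Step 3: prey: 64+32-30=66; pred: 12+15-6=21
Step 4: prey: 66+33-55=44; pred: 21+27-10=38
Step 5: prey: 44+22-66=0; pred: 38+33-19=52
Step 6: prey: 0+0-0=0; pred: 52+0-26=26
Step 7: prey: 0+0-0=0; pred: 26+0-13=13
Step 8: prey: 0+0-0=0; pred: 13+0-6=7

Answer: 0 7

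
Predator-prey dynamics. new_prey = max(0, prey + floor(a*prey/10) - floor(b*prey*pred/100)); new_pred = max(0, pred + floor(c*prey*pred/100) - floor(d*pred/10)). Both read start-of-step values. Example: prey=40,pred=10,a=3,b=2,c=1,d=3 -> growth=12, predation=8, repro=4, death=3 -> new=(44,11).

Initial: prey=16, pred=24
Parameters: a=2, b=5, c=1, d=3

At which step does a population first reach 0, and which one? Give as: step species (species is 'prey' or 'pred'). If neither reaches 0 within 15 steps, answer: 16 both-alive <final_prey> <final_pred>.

Answer: 1 prey

Derivation:
Step 1: prey: 16+3-19=0; pred: 24+3-7=20
First extinction: prey at step 1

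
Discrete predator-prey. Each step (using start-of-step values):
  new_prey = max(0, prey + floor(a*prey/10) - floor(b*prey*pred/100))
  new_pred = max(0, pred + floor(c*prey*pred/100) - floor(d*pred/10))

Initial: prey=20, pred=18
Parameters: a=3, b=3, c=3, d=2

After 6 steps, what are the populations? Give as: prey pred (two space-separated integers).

Answer: 1 20

Derivation:
Step 1: prey: 20+6-10=16; pred: 18+10-3=25
Step 2: prey: 16+4-12=8; pred: 25+12-5=32
Step 3: prey: 8+2-7=3; pred: 32+7-6=33
Step 4: prey: 3+0-2=1; pred: 33+2-6=29
Step 5: prey: 1+0-0=1; pred: 29+0-5=24
Step 6: prey: 1+0-0=1; pred: 24+0-4=20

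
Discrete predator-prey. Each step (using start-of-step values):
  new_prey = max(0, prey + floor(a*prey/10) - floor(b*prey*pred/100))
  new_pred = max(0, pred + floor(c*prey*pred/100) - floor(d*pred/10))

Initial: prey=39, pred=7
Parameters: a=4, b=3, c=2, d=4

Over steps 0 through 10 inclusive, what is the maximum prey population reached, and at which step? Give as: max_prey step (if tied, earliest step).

Step 1: prey: 39+15-8=46; pred: 7+5-2=10
Step 2: prey: 46+18-13=51; pred: 10+9-4=15
Step 3: prey: 51+20-22=49; pred: 15+15-6=24
Step 4: prey: 49+19-35=33; pred: 24+23-9=38
Step 5: prey: 33+13-37=9; pred: 38+25-15=48
Step 6: prey: 9+3-12=0; pred: 48+8-19=37
Step 7: prey: 0+0-0=0; pred: 37+0-14=23
Step 8: prey: 0+0-0=0; pred: 23+0-9=14
Step 9: prey: 0+0-0=0; pred: 14+0-5=9
Step 10: prey: 0+0-0=0; pred: 9+0-3=6
Max prey = 51 at step 2

Answer: 51 2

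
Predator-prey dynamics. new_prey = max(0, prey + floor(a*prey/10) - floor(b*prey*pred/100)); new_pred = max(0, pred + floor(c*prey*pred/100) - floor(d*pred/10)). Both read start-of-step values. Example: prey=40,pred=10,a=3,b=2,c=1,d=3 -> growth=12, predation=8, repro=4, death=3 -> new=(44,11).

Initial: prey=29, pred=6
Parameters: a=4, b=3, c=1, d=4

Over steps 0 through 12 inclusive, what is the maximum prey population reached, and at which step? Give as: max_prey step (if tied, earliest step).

Answer: 125 7

Derivation:
Step 1: prey: 29+11-5=35; pred: 6+1-2=5
Step 2: prey: 35+14-5=44; pred: 5+1-2=4
Step 3: prey: 44+17-5=56; pred: 4+1-1=4
Step 4: prey: 56+22-6=72; pred: 4+2-1=5
Step 5: prey: 72+28-10=90; pred: 5+3-2=6
Step 6: prey: 90+36-16=110; pred: 6+5-2=9
Step 7: prey: 110+44-29=125; pred: 9+9-3=15
Step 8: prey: 125+50-56=119; pred: 15+18-6=27
Step 9: prey: 119+47-96=70; pred: 27+32-10=49
Step 10: prey: 70+28-102=0; pred: 49+34-19=64
Step 11: prey: 0+0-0=0; pred: 64+0-25=39
Step 12: prey: 0+0-0=0; pred: 39+0-15=24
Max prey = 125 at step 7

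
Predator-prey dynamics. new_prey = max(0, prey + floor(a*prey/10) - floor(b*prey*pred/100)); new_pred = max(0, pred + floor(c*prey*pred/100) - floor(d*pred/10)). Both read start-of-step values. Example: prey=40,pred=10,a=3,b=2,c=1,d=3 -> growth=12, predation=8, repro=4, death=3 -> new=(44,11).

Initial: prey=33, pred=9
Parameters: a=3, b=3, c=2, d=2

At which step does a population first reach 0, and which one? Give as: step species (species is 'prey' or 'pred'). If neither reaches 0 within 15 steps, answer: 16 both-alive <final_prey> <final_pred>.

Answer: 6 prey

Derivation:
Step 1: prey: 33+9-8=34; pred: 9+5-1=13
Step 2: prey: 34+10-13=31; pred: 13+8-2=19
Step 3: prey: 31+9-17=23; pred: 19+11-3=27
Step 4: prey: 23+6-18=11; pred: 27+12-5=34
Step 5: prey: 11+3-11=3; pred: 34+7-6=35
Step 6: prey: 3+0-3=0; pred: 35+2-7=30
First extinction: prey at step 6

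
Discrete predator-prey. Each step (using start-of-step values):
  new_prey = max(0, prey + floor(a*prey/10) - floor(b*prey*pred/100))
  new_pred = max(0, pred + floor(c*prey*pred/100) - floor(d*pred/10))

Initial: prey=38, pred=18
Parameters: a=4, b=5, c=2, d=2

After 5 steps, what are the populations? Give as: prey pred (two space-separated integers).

Answer: 0 18

Derivation:
Step 1: prey: 38+15-34=19; pred: 18+13-3=28
Step 2: prey: 19+7-26=0; pred: 28+10-5=33
Step 3: prey: 0+0-0=0; pred: 33+0-6=27
Step 4: prey: 0+0-0=0; pred: 27+0-5=22
Step 5: prey: 0+0-0=0; pred: 22+0-4=18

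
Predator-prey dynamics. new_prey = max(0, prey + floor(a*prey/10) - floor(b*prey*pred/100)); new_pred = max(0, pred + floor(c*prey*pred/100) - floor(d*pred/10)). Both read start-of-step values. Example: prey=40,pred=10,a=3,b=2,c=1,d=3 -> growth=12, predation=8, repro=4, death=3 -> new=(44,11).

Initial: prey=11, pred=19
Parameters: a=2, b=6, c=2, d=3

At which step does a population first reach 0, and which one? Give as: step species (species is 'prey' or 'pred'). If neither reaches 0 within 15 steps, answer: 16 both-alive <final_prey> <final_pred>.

Step 1: prey: 11+2-12=1; pred: 19+4-5=18
Step 2: prey: 1+0-1=0; pred: 18+0-5=13
First extinction: prey at step 2

Answer: 2 prey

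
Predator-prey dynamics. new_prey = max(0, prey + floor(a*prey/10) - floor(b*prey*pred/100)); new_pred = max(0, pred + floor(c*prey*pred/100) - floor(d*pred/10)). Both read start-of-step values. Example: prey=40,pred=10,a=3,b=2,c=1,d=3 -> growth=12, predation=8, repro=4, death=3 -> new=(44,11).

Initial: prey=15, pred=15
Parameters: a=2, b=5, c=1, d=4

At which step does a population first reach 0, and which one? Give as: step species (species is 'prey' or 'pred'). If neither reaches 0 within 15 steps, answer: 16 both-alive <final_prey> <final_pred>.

Answer: 16 both-alive 17 2

Derivation:
Step 1: prey: 15+3-11=7; pred: 15+2-6=11
Step 2: prey: 7+1-3=5; pred: 11+0-4=7
Step 3: prey: 5+1-1=5; pred: 7+0-2=5
Step 4: prey: 5+1-1=5; pred: 5+0-2=3
Step 5: prey: 5+1-0=6; pred: 3+0-1=2
Step 6: prey: 6+1-0=7; pred: 2+0-0=2
Step 7: prey: 7+1-0=8; pred: 2+0-0=2
Step 8: prey: 8+1-0=9; pred: 2+0-0=2
Step 9: prey: 9+1-0=10; pred: 2+0-0=2
Step 10: prey: 10+2-1=11; pred: 2+0-0=2
Step 11: prey: 11+2-1=12; pred: 2+0-0=2
Step 12: prey: 12+2-1=13; pred: 2+0-0=2
Step 13: prey: 13+2-1=14; pred: 2+0-0=2
Step 14: prey: 14+2-1=15; pred: 2+0-0=2
Step 15: prey: 15+3-1=17; pred: 2+0-0=2
No extinction within 15 steps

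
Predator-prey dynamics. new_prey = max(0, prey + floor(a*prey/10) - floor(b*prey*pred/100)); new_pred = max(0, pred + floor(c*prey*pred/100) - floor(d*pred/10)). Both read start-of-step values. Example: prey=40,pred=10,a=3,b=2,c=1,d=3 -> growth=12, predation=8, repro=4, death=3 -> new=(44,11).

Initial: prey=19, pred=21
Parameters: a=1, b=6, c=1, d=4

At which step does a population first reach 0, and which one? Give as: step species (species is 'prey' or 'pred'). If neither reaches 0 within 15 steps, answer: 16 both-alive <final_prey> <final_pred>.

Answer: 1 prey

Derivation:
Step 1: prey: 19+1-23=0; pred: 21+3-8=16
First extinction: prey at step 1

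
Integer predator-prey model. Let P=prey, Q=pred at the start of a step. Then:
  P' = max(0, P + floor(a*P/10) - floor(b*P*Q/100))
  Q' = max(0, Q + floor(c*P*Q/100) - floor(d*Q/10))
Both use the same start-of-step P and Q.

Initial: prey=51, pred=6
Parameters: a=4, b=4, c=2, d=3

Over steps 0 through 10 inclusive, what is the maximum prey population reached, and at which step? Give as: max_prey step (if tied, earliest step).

Answer: 59 1

Derivation:
Step 1: prey: 51+20-12=59; pred: 6+6-1=11
Step 2: prey: 59+23-25=57; pred: 11+12-3=20
Step 3: prey: 57+22-45=34; pred: 20+22-6=36
Step 4: prey: 34+13-48=0; pred: 36+24-10=50
Step 5: prey: 0+0-0=0; pred: 50+0-15=35
Step 6: prey: 0+0-0=0; pred: 35+0-10=25
Step 7: prey: 0+0-0=0; pred: 25+0-7=18
Step 8: prey: 0+0-0=0; pred: 18+0-5=13
Step 9: prey: 0+0-0=0; pred: 13+0-3=10
Step 10: prey: 0+0-0=0; pred: 10+0-3=7
Max prey = 59 at step 1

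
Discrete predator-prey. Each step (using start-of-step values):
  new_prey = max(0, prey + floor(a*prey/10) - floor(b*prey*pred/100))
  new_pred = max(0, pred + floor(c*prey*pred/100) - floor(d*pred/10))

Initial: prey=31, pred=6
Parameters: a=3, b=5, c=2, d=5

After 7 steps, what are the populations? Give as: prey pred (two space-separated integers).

Answer: 31 6

Derivation:
Step 1: prey: 31+9-9=31; pred: 6+3-3=6
Step 2: prey: 31+9-9=31; pred: 6+3-3=6
Step 3: prey: 31+9-9=31; pred: 6+3-3=6
Step 4: prey: 31+9-9=31; pred: 6+3-3=6
Step 5: prey: 31+9-9=31; pred: 6+3-3=6
Step 6: prey: 31+9-9=31; pred: 6+3-3=6
Step 7: prey: 31+9-9=31; pred: 6+3-3=6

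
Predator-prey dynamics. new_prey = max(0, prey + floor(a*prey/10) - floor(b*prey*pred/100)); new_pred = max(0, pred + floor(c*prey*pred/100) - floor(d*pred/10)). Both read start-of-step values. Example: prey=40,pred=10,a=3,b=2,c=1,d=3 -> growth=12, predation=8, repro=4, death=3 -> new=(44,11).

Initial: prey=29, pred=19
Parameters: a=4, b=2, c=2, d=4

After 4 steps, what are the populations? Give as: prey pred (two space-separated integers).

Answer: 18 33

Derivation:
Step 1: prey: 29+11-11=29; pred: 19+11-7=23
Step 2: prey: 29+11-13=27; pred: 23+13-9=27
Step 3: prey: 27+10-14=23; pred: 27+14-10=31
Step 4: prey: 23+9-14=18; pred: 31+14-12=33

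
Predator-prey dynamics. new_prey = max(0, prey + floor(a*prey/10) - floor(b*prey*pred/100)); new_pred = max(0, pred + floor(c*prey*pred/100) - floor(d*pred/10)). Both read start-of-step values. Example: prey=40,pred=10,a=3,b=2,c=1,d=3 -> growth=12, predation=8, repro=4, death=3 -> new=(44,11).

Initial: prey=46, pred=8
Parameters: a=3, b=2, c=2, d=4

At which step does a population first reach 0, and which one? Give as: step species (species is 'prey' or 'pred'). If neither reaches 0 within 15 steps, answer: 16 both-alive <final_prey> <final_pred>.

Answer: 6 prey

Derivation:
Step 1: prey: 46+13-7=52; pred: 8+7-3=12
Step 2: prey: 52+15-12=55; pred: 12+12-4=20
Step 3: prey: 55+16-22=49; pred: 20+22-8=34
Step 4: prey: 49+14-33=30; pred: 34+33-13=54
Step 5: prey: 30+9-32=7; pred: 54+32-21=65
Step 6: prey: 7+2-9=0; pred: 65+9-26=48
First extinction: prey at step 6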